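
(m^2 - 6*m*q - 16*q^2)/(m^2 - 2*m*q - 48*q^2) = (m + 2*q)/(m + 6*q)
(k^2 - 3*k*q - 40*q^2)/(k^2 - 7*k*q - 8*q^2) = (k + 5*q)/(k + q)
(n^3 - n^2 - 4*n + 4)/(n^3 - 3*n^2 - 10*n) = (n^2 - 3*n + 2)/(n*(n - 5))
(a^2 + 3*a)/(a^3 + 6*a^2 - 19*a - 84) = a/(a^2 + 3*a - 28)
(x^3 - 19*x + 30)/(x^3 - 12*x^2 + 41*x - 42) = (x + 5)/(x - 7)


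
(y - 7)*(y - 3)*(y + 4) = y^3 - 6*y^2 - 19*y + 84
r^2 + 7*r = r*(r + 7)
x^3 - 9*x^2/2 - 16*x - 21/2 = (x - 7)*(x + 1)*(x + 3/2)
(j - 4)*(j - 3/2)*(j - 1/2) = j^3 - 6*j^2 + 35*j/4 - 3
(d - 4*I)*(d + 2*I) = d^2 - 2*I*d + 8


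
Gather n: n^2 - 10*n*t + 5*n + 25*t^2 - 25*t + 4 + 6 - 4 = n^2 + n*(5 - 10*t) + 25*t^2 - 25*t + 6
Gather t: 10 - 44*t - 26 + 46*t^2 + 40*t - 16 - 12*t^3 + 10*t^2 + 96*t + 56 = -12*t^3 + 56*t^2 + 92*t + 24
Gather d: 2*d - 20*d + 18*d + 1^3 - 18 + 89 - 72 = 0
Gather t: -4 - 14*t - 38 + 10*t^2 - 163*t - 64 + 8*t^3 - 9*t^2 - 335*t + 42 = 8*t^3 + t^2 - 512*t - 64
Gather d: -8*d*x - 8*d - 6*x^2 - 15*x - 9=d*(-8*x - 8) - 6*x^2 - 15*x - 9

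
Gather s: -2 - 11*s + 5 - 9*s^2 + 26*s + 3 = -9*s^2 + 15*s + 6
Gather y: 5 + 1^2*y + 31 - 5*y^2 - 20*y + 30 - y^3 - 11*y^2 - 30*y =-y^3 - 16*y^2 - 49*y + 66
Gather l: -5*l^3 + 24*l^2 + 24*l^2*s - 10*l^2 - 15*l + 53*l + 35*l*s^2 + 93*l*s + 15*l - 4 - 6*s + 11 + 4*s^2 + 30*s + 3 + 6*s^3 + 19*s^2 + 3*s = -5*l^3 + l^2*(24*s + 14) + l*(35*s^2 + 93*s + 53) + 6*s^3 + 23*s^2 + 27*s + 10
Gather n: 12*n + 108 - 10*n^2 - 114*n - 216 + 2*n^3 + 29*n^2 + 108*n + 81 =2*n^3 + 19*n^2 + 6*n - 27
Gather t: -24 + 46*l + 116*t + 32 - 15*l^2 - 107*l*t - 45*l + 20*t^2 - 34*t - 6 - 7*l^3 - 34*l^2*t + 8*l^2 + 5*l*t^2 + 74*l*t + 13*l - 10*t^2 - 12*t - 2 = -7*l^3 - 7*l^2 + 14*l + t^2*(5*l + 10) + t*(-34*l^2 - 33*l + 70)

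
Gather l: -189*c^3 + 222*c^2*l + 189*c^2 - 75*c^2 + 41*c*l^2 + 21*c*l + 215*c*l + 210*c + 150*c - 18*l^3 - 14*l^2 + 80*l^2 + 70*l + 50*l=-189*c^3 + 114*c^2 + 360*c - 18*l^3 + l^2*(41*c + 66) + l*(222*c^2 + 236*c + 120)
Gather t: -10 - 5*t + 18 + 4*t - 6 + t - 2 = 0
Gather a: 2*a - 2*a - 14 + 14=0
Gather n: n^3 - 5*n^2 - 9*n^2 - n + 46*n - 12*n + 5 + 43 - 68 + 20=n^3 - 14*n^2 + 33*n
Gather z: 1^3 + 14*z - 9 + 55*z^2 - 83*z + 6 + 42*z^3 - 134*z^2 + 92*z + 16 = 42*z^3 - 79*z^2 + 23*z + 14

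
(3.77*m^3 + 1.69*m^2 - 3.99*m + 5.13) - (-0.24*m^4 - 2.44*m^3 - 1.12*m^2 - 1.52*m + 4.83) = 0.24*m^4 + 6.21*m^3 + 2.81*m^2 - 2.47*m + 0.3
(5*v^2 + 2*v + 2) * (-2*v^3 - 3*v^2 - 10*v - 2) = -10*v^5 - 19*v^4 - 60*v^3 - 36*v^2 - 24*v - 4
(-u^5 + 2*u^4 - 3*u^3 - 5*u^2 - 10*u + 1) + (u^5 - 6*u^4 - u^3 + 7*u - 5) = -4*u^4 - 4*u^3 - 5*u^2 - 3*u - 4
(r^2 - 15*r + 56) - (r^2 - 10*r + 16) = 40 - 5*r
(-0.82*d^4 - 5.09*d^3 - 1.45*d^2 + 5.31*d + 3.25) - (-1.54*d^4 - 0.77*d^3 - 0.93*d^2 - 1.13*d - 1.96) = 0.72*d^4 - 4.32*d^3 - 0.52*d^2 + 6.44*d + 5.21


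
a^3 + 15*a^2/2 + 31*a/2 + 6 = (a + 1/2)*(a + 3)*(a + 4)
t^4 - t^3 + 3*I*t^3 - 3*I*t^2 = t^2*(t - 1)*(t + 3*I)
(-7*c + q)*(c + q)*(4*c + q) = -28*c^3 - 31*c^2*q - 2*c*q^2 + q^3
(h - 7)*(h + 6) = h^2 - h - 42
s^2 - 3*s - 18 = (s - 6)*(s + 3)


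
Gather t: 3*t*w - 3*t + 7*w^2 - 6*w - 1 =t*(3*w - 3) + 7*w^2 - 6*w - 1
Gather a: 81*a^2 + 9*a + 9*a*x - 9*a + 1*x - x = 81*a^2 + 9*a*x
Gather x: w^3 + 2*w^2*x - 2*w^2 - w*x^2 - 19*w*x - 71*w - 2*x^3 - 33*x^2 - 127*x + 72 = w^3 - 2*w^2 - 71*w - 2*x^3 + x^2*(-w - 33) + x*(2*w^2 - 19*w - 127) + 72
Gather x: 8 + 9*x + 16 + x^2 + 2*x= x^2 + 11*x + 24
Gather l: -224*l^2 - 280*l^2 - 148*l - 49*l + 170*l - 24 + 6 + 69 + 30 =-504*l^2 - 27*l + 81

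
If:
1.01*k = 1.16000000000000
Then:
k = 1.15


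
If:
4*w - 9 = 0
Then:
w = 9/4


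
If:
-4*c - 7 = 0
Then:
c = -7/4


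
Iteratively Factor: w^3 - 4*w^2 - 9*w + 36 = (w - 3)*(w^2 - w - 12) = (w - 4)*(w - 3)*(w + 3)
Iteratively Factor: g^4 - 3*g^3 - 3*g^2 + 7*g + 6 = (g + 1)*(g^3 - 4*g^2 + g + 6) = (g + 1)^2*(g^2 - 5*g + 6) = (g - 2)*(g + 1)^2*(g - 3)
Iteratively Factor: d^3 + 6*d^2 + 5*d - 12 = (d + 4)*(d^2 + 2*d - 3) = (d + 3)*(d + 4)*(d - 1)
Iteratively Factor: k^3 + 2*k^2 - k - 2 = (k + 1)*(k^2 + k - 2) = (k + 1)*(k + 2)*(k - 1)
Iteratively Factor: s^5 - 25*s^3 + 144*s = (s - 4)*(s^4 + 4*s^3 - 9*s^2 - 36*s) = (s - 4)*(s - 3)*(s^3 + 7*s^2 + 12*s) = s*(s - 4)*(s - 3)*(s^2 + 7*s + 12) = s*(s - 4)*(s - 3)*(s + 4)*(s + 3)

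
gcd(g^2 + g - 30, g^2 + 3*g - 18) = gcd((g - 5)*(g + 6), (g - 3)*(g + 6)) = g + 6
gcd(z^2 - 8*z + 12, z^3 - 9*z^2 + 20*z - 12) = z^2 - 8*z + 12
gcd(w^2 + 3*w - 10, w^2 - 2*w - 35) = w + 5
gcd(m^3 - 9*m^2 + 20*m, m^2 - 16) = m - 4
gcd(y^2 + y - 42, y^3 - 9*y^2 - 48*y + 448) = y + 7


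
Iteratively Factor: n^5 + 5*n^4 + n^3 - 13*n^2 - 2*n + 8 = (n + 1)*(n^4 + 4*n^3 - 3*n^2 - 10*n + 8) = (n + 1)*(n + 2)*(n^3 + 2*n^2 - 7*n + 4) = (n - 1)*(n + 1)*(n + 2)*(n^2 + 3*n - 4) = (n - 1)*(n + 1)*(n + 2)*(n + 4)*(n - 1)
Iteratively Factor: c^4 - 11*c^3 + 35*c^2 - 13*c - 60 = (c + 1)*(c^3 - 12*c^2 + 47*c - 60) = (c - 5)*(c + 1)*(c^2 - 7*c + 12) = (c - 5)*(c - 4)*(c + 1)*(c - 3)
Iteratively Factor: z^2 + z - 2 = (z - 1)*(z + 2)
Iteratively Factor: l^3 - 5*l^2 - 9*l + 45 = (l + 3)*(l^2 - 8*l + 15) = (l - 5)*(l + 3)*(l - 3)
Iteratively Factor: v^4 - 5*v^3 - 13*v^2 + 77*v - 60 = (v + 4)*(v^3 - 9*v^2 + 23*v - 15) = (v - 3)*(v + 4)*(v^2 - 6*v + 5) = (v - 3)*(v - 1)*(v + 4)*(v - 5)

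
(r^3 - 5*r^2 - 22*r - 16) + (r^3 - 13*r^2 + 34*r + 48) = 2*r^3 - 18*r^2 + 12*r + 32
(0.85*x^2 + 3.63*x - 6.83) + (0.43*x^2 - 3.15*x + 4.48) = 1.28*x^2 + 0.48*x - 2.35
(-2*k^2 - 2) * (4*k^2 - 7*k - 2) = -8*k^4 + 14*k^3 - 4*k^2 + 14*k + 4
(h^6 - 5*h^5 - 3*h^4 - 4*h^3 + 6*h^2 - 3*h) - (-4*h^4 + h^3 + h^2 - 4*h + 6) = h^6 - 5*h^5 + h^4 - 5*h^3 + 5*h^2 + h - 6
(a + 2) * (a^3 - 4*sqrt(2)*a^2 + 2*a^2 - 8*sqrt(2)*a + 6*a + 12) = a^4 - 4*sqrt(2)*a^3 + 4*a^3 - 16*sqrt(2)*a^2 + 10*a^2 - 16*sqrt(2)*a + 24*a + 24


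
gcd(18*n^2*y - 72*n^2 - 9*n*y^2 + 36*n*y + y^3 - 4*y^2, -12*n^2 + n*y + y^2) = -3*n + y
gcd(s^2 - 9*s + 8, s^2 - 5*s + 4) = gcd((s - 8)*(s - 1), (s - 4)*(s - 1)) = s - 1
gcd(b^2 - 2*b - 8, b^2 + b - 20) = b - 4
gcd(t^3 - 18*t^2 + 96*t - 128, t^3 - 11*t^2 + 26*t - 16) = t^2 - 10*t + 16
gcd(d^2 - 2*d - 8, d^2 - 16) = d - 4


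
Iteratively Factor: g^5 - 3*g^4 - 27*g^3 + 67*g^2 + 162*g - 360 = (g - 3)*(g^4 - 27*g^2 - 14*g + 120) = (g - 3)*(g - 2)*(g^3 + 2*g^2 - 23*g - 60) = (g - 3)*(g - 2)*(g + 3)*(g^2 - g - 20) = (g - 3)*(g - 2)*(g + 3)*(g + 4)*(g - 5)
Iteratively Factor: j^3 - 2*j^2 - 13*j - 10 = (j + 1)*(j^2 - 3*j - 10) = (j + 1)*(j + 2)*(j - 5)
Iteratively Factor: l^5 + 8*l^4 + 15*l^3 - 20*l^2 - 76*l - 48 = (l + 1)*(l^4 + 7*l^3 + 8*l^2 - 28*l - 48) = (l + 1)*(l + 4)*(l^3 + 3*l^2 - 4*l - 12) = (l + 1)*(l + 2)*(l + 4)*(l^2 + l - 6) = (l - 2)*(l + 1)*(l + 2)*(l + 4)*(l + 3)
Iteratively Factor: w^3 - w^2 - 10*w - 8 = (w - 4)*(w^2 + 3*w + 2) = (w - 4)*(w + 1)*(w + 2)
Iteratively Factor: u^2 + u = (u)*(u + 1)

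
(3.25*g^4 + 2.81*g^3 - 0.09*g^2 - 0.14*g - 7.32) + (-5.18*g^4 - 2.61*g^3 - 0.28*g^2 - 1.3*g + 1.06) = -1.93*g^4 + 0.2*g^3 - 0.37*g^2 - 1.44*g - 6.26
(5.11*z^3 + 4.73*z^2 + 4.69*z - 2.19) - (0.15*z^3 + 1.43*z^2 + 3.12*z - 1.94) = 4.96*z^3 + 3.3*z^2 + 1.57*z - 0.25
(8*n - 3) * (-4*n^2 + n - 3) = -32*n^3 + 20*n^2 - 27*n + 9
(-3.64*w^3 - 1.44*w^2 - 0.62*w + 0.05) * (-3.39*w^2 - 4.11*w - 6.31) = 12.3396*w^5 + 19.842*w^4 + 30.9886*w^3 + 11.4651*w^2 + 3.7067*w - 0.3155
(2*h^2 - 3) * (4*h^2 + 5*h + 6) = 8*h^4 + 10*h^3 - 15*h - 18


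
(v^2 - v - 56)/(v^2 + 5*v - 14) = (v - 8)/(v - 2)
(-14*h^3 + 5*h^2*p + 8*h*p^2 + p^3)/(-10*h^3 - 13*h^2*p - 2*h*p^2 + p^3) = (-7*h^2 + 6*h*p + p^2)/(-5*h^2 - 4*h*p + p^2)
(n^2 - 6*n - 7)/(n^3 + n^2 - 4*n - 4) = (n - 7)/(n^2 - 4)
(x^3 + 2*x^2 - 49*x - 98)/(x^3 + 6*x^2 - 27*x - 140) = (x^2 - 5*x - 14)/(x^2 - x - 20)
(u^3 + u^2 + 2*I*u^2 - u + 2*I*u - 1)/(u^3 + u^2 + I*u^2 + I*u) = (u + I)/u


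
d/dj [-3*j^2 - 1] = -6*j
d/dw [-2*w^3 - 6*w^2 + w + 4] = -6*w^2 - 12*w + 1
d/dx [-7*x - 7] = -7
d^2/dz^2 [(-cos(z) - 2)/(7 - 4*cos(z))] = 15*(4*sin(z)^2 - 7*cos(z) + 4)/(4*cos(z) - 7)^3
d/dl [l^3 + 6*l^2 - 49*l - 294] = 3*l^2 + 12*l - 49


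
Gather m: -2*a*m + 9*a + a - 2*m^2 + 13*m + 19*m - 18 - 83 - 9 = 10*a - 2*m^2 + m*(32 - 2*a) - 110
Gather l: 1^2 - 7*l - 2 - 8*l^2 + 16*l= -8*l^2 + 9*l - 1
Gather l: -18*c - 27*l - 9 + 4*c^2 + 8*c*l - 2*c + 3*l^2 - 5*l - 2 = 4*c^2 - 20*c + 3*l^2 + l*(8*c - 32) - 11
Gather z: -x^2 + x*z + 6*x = -x^2 + x*z + 6*x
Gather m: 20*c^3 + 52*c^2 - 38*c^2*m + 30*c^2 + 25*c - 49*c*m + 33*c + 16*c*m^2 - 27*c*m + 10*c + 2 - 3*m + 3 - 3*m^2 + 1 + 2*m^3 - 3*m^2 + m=20*c^3 + 82*c^2 + 68*c + 2*m^3 + m^2*(16*c - 6) + m*(-38*c^2 - 76*c - 2) + 6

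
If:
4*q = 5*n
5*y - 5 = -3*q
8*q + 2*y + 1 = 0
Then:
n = -6/17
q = -15/34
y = 43/34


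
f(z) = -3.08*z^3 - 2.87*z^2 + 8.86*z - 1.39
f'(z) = -9.24*z^2 - 5.74*z + 8.86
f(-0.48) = -5.96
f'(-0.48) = 9.49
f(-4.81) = 232.35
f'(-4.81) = -177.31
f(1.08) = 0.95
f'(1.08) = -8.12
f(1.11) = 0.70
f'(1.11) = -8.90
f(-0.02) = -1.57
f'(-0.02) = 8.97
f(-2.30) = 0.52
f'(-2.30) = -26.82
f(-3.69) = 81.59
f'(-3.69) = -95.77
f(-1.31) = -11.00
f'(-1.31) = 0.52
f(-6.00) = 507.41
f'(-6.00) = -289.34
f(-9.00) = 1931.72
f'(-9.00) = -687.92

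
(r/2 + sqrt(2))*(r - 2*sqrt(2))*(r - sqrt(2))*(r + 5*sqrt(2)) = r^4/2 + 2*sqrt(2)*r^3 - 9*r^2 - 16*sqrt(2)*r + 40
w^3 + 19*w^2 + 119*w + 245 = (w + 5)*(w + 7)^2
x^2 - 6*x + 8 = (x - 4)*(x - 2)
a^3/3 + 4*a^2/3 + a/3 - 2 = (a/3 + 1)*(a - 1)*(a + 2)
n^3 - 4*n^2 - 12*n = n*(n - 6)*(n + 2)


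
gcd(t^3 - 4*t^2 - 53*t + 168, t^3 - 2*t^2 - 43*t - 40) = t - 8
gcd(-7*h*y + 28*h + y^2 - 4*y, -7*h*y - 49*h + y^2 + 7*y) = -7*h + y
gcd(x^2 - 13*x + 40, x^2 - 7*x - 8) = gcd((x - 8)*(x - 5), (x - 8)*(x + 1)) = x - 8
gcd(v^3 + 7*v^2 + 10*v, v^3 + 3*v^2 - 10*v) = v^2 + 5*v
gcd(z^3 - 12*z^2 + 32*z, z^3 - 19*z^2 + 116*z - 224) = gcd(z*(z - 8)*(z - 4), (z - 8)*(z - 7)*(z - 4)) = z^2 - 12*z + 32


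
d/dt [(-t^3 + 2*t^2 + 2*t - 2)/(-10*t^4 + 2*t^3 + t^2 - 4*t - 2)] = (-10*t^6 + 40*t^5 + 55*t^4 - 80*t^3 + 8*t^2 - 4*t - 12)/(100*t^8 - 40*t^7 - 16*t^6 + 84*t^5 + 25*t^4 - 16*t^3 + 12*t^2 + 16*t + 4)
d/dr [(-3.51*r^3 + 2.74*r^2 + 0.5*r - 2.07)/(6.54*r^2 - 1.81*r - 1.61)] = (-22.9554*r^4 + 12.7062*r^3 + 8.7239*r^2 + 18.2528*r - 4.5517)/(42.7716*r^4 - 23.6748*r^3 - 17.7827*r^2 + 5.8282*r + 2.5921)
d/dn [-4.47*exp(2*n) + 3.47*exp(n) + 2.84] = (3.47 - 8.94*exp(n))*exp(n)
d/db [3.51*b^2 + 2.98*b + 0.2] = 7.02*b + 2.98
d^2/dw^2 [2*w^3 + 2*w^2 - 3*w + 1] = 12*w + 4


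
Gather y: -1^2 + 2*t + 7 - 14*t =6 - 12*t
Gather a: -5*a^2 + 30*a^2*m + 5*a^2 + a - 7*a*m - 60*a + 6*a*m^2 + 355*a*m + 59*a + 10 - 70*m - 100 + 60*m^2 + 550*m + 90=30*a^2*m + a*(6*m^2 + 348*m) + 60*m^2 + 480*m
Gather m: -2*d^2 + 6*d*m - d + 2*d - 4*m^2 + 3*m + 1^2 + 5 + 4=-2*d^2 + d - 4*m^2 + m*(6*d + 3) + 10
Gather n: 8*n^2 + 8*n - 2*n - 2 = 8*n^2 + 6*n - 2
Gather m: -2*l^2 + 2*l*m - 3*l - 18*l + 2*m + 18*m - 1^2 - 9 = -2*l^2 - 21*l + m*(2*l + 20) - 10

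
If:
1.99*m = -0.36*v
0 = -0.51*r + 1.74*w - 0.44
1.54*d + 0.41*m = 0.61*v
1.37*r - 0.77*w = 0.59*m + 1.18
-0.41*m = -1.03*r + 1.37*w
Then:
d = -11.67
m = 4.75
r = 3.65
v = -26.27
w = 1.32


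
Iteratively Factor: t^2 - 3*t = (t - 3)*(t)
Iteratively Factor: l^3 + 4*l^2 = (l + 4)*(l^2) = l*(l + 4)*(l)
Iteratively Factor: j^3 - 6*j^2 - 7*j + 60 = (j - 4)*(j^2 - 2*j - 15) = (j - 4)*(j + 3)*(j - 5)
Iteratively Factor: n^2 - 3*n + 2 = (n - 2)*(n - 1)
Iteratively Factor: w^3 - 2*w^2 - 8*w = (w)*(w^2 - 2*w - 8) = w*(w + 2)*(w - 4)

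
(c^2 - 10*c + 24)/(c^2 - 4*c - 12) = (c - 4)/(c + 2)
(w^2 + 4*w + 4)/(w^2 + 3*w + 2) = (w + 2)/(w + 1)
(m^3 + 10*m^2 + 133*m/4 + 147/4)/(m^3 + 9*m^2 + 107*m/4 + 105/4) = (2*m + 7)/(2*m + 5)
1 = 1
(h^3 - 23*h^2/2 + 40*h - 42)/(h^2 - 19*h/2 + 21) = h - 2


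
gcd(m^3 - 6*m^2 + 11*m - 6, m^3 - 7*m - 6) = m - 3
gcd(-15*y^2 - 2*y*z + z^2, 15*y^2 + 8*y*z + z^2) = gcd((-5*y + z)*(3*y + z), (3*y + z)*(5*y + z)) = 3*y + z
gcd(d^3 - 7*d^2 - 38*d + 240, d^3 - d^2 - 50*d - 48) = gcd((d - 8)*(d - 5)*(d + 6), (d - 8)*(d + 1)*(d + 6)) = d^2 - 2*d - 48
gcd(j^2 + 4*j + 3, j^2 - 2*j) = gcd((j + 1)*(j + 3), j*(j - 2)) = 1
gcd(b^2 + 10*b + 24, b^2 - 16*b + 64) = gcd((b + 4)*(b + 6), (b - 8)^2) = 1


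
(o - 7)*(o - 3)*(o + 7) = o^3 - 3*o^2 - 49*o + 147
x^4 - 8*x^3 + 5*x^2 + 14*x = x*(x - 7)*(x - 2)*(x + 1)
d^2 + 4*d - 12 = (d - 2)*(d + 6)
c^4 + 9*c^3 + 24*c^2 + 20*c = c*(c + 2)^2*(c + 5)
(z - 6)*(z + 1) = z^2 - 5*z - 6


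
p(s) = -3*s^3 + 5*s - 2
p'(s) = 5 - 9*s^2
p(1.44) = -3.76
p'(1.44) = -13.66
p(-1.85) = 7.74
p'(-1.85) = -25.80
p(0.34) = -0.42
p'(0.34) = 3.96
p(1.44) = -3.76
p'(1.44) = -13.66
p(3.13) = -78.34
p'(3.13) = -83.17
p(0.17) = -1.16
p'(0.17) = 4.74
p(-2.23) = 20.12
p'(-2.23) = -39.76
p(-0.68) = -4.46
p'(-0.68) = 0.84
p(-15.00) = 10048.00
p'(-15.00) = -2020.00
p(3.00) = -68.00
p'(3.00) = -76.00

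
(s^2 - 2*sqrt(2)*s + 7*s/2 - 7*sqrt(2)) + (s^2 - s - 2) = 2*s^2 - 2*sqrt(2)*s + 5*s/2 - 7*sqrt(2) - 2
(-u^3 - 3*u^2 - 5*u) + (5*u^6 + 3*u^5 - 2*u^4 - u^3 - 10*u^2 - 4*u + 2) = 5*u^6 + 3*u^5 - 2*u^4 - 2*u^3 - 13*u^2 - 9*u + 2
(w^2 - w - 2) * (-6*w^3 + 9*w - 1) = -6*w^5 + 6*w^4 + 21*w^3 - 10*w^2 - 17*w + 2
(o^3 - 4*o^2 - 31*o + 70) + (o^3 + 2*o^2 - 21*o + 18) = 2*o^3 - 2*o^2 - 52*o + 88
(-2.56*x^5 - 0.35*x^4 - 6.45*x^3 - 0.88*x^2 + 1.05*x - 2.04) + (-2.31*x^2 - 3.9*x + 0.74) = -2.56*x^5 - 0.35*x^4 - 6.45*x^3 - 3.19*x^2 - 2.85*x - 1.3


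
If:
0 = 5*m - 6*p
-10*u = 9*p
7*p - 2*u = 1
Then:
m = 3/22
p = 5/44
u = -9/88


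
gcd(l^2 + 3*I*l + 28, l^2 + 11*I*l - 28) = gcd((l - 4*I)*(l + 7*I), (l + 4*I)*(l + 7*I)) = l + 7*I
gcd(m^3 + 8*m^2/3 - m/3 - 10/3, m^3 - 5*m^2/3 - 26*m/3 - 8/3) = m + 2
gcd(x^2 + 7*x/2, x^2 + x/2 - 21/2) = x + 7/2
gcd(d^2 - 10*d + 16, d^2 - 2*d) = d - 2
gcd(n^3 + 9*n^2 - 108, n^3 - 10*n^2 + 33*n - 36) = n - 3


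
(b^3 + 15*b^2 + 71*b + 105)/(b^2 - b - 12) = (b^2 + 12*b + 35)/(b - 4)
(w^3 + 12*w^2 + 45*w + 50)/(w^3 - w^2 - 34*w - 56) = (w^2 + 10*w + 25)/(w^2 - 3*w - 28)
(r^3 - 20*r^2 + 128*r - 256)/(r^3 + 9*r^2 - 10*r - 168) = (r^2 - 16*r + 64)/(r^2 + 13*r + 42)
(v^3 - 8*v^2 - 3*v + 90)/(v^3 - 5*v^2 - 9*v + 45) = (v - 6)/(v - 3)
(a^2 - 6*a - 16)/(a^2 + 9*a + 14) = (a - 8)/(a + 7)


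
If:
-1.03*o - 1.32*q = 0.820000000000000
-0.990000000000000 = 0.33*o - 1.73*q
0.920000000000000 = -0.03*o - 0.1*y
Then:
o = -1.23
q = 0.34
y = -8.83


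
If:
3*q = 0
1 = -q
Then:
No Solution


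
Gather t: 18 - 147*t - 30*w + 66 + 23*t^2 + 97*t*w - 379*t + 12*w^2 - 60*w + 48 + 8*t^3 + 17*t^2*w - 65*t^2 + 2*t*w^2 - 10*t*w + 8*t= 8*t^3 + t^2*(17*w - 42) + t*(2*w^2 + 87*w - 518) + 12*w^2 - 90*w + 132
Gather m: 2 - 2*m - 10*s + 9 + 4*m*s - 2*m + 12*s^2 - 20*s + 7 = m*(4*s - 4) + 12*s^2 - 30*s + 18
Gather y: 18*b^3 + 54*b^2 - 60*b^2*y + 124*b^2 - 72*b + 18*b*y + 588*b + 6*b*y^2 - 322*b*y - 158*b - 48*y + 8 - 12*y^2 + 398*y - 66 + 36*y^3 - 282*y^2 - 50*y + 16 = 18*b^3 + 178*b^2 + 358*b + 36*y^3 + y^2*(6*b - 294) + y*(-60*b^2 - 304*b + 300) - 42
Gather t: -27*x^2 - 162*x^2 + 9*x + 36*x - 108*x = -189*x^2 - 63*x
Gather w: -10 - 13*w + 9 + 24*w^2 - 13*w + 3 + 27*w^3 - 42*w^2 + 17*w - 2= 27*w^3 - 18*w^2 - 9*w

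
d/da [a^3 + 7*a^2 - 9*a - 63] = 3*a^2 + 14*a - 9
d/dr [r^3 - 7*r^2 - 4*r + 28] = 3*r^2 - 14*r - 4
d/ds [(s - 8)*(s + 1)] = 2*s - 7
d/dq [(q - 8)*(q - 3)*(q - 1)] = 3*q^2 - 24*q + 35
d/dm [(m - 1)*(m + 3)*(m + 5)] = 3*m^2 + 14*m + 7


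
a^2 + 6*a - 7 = (a - 1)*(a + 7)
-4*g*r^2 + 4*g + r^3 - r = (-4*g + r)*(r - 1)*(r + 1)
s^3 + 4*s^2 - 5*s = s*(s - 1)*(s + 5)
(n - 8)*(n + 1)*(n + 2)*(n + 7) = n^4 + 2*n^3 - 57*n^2 - 170*n - 112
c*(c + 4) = c^2 + 4*c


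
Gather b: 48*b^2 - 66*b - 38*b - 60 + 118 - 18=48*b^2 - 104*b + 40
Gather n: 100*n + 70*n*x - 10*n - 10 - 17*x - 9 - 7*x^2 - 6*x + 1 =n*(70*x + 90) - 7*x^2 - 23*x - 18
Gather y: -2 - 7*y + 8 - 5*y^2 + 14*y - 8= -5*y^2 + 7*y - 2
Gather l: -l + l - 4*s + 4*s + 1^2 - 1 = 0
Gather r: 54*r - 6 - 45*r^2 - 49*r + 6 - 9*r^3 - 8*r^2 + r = -9*r^3 - 53*r^2 + 6*r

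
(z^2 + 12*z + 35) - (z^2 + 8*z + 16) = 4*z + 19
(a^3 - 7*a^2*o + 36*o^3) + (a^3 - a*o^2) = 2*a^3 - 7*a^2*o - a*o^2 + 36*o^3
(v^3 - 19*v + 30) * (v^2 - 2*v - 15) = v^5 - 2*v^4 - 34*v^3 + 68*v^2 + 225*v - 450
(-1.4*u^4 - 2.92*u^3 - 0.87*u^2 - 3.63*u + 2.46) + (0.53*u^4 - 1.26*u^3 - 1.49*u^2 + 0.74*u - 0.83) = -0.87*u^4 - 4.18*u^3 - 2.36*u^2 - 2.89*u + 1.63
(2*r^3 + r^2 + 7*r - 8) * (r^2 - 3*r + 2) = 2*r^5 - 5*r^4 + 8*r^3 - 27*r^2 + 38*r - 16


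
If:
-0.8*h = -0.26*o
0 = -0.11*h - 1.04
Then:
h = -9.45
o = -29.09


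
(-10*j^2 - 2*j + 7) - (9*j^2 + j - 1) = -19*j^2 - 3*j + 8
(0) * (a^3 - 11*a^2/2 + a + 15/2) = 0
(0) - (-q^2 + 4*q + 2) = q^2 - 4*q - 2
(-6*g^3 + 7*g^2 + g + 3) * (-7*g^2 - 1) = 42*g^5 - 49*g^4 - g^3 - 28*g^2 - g - 3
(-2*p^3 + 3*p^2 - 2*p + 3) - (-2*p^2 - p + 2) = -2*p^3 + 5*p^2 - p + 1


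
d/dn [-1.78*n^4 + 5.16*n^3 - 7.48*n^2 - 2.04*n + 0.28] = -7.12*n^3 + 15.48*n^2 - 14.96*n - 2.04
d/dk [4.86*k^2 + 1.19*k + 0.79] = 9.72*k + 1.19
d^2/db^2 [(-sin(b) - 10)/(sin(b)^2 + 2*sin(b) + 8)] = (sin(b)^5 + 38*sin(b)^4 + 10*sin(b)^3 - 356*sin(b)^2 - 168*sin(b) + 112)/(sin(b)^2 + 2*sin(b) + 8)^3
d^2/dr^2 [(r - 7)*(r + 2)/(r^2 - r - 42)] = -8/(r^3 + 18*r^2 + 108*r + 216)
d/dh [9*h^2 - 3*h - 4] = 18*h - 3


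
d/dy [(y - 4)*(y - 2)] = 2*y - 6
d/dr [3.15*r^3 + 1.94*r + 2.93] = 9.45*r^2 + 1.94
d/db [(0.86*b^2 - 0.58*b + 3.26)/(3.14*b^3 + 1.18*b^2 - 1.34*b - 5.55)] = (-2.7004*b^4 + 3.6424*b^3 - 31.1772*b^2 - 17.2396*b + 7.5874)/(9.8596*b^6 + 7.4104*b^5 - 7.0228*b^4 - 38.0164*b^3 - 11.3024*b^2 + 14.874*b + 30.8025)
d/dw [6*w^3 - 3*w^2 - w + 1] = 18*w^2 - 6*w - 1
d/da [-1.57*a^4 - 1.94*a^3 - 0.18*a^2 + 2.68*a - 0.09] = -6.28*a^3 - 5.82*a^2 - 0.36*a + 2.68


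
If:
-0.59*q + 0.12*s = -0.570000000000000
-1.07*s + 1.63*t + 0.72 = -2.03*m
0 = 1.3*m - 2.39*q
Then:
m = 1.960215694003*t + 6.97800709475609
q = 1.06622610970875*t + 3.79556871262883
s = 5.24227837273467*t + 13.9115461704251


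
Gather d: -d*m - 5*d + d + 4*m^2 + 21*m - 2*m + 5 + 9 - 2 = d*(-m - 4) + 4*m^2 + 19*m + 12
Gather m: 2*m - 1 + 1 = 2*m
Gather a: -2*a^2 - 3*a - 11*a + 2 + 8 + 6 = -2*a^2 - 14*a + 16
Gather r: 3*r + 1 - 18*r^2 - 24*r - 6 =-18*r^2 - 21*r - 5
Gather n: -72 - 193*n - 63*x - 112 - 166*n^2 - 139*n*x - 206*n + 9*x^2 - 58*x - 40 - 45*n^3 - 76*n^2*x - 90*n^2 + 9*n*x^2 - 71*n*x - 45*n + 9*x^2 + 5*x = -45*n^3 + n^2*(-76*x - 256) + n*(9*x^2 - 210*x - 444) + 18*x^2 - 116*x - 224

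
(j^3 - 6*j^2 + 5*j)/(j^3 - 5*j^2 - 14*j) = (-j^2 + 6*j - 5)/(-j^2 + 5*j + 14)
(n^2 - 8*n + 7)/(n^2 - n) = (n - 7)/n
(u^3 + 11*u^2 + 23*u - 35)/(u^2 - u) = u + 12 + 35/u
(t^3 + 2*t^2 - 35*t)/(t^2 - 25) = t*(t + 7)/(t + 5)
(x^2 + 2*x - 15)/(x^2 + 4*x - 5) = (x - 3)/(x - 1)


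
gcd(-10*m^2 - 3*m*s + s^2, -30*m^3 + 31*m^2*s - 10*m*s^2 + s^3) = -5*m + s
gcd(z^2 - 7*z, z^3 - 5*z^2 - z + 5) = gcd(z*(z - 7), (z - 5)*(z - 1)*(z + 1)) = 1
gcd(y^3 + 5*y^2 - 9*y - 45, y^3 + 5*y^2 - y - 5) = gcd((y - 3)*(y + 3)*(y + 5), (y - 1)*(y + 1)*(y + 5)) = y + 5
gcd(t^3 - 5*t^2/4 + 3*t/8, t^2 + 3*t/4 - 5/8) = t - 1/2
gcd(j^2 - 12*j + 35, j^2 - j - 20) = j - 5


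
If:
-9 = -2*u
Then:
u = 9/2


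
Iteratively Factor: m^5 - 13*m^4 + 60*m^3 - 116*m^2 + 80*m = (m - 2)*(m^4 - 11*m^3 + 38*m^2 - 40*m) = (m - 2)^2*(m^3 - 9*m^2 + 20*m) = (m - 4)*(m - 2)^2*(m^2 - 5*m) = m*(m - 4)*(m - 2)^2*(m - 5)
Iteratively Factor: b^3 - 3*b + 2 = (b - 1)*(b^2 + b - 2) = (b - 1)*(b + 2)*(b - 1)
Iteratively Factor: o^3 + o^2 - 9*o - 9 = (o + 1)*(o^2 - 9) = (o - 3)*(o + 1)*(o + 3)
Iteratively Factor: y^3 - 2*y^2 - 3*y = (y - 3)*(y^2 + y) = y*(y - 3)*(y + 1)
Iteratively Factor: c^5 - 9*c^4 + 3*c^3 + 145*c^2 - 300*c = (c + 4)*(c^4 - 13*c^3 + 55*c^2 - 75*c) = c*(c + 4)*(c^3 - 13*c^2 + 55*c - 75) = c*(c - 5)*(c + 4)*(c^2 - 8*c + 15) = c*(c - 5)*(c - 3)*(c + 4)*(c - 5)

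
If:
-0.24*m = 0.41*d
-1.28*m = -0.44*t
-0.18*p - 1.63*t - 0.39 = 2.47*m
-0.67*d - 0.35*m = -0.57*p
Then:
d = 0.03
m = -0.05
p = 0.00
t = -0.16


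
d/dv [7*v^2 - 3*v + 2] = 14*v - 3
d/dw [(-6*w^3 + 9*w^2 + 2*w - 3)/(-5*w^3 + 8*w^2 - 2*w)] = (-3*w^4 + 44*w^3 - 79*w^2 + 48*w - 6)/(w^2*(25*w^4 - 80*w^3 + 84*w^2 - 32*w + 4))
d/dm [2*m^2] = 4*m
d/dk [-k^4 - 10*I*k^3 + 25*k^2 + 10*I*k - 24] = -4*k^3 - 30*I*k^2 + 50*k + 10*I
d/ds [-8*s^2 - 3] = -16*s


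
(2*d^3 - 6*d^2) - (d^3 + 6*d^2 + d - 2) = d^3 - 12*d^2 - d + 2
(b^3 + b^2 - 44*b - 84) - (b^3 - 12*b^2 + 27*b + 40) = 13*b^2 - 71*b - 124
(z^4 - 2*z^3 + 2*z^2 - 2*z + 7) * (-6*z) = -6*z^5 + 12*z^4 - 12*z^3 + 12*z^2 - 42*z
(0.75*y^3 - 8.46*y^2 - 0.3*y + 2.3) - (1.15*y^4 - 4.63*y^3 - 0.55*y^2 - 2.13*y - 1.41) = -1.15*y^4 + 5.38*y^3 - 7.91*y^2 + 1.83*y + 3.71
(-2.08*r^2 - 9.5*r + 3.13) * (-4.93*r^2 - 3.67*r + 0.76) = 10.2544*r^4 + 54.4686*r^3 + 17.8533*r^2 - 18.7071*r + 2.3788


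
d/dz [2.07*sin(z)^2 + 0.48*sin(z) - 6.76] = (4.14*sin(z) + 0.48)*cos(z)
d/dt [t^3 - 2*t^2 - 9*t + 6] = 3*t^2 - 4*t - 9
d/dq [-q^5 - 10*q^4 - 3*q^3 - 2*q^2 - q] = -5*q^4 - 40*q^3 - 9*q^2 - 4*q - 1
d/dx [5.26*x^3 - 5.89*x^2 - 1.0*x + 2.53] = 15.78*x^2 - 11.78*x - 1.0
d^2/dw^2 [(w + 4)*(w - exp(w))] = -w*exp(w) - 6*exp(w) + 2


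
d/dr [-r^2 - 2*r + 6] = -2*r - 2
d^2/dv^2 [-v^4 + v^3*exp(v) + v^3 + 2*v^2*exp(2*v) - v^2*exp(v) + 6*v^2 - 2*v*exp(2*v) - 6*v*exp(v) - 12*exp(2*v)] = v^3*exp(v) + 8*v^2*exp(2*v) + 5*v^2*exp(v) - 12*v^2 + 8*v*exp(2*v) - 4*v*exp(v) + 6*v - 52*exp(2*v) - 14*exp(v) + 12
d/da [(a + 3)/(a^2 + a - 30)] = (a^2 + a - (a + 3)*(2*a + 1) - 30)/(a^2 + a - 30)^2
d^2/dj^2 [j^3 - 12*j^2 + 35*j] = 6*j - 24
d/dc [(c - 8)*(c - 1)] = 2*c - 9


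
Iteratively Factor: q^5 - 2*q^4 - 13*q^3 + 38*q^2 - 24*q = (q - 2)*(q^4 - 13*q^2 + 12*q) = (q - 3)*(q - 2)*(q^3 + 3*q^2 - 4*q) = (q - 3)*(q - 2)*(q - 1)*(q^2 + 4*q) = q*(q - 3)*(q - 2)*(q - 1)*(q + 4)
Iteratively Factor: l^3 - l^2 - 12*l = (l + 3)*(l^2 - 4*l) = l*(l + 3)*(l - 4)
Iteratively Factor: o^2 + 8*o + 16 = (o + 4)*(o + 4)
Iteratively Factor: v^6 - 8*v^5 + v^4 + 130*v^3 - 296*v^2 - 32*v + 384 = (v - 2)*(v^5 - 6*v^4 - 11*v^3 + 108*v^2 - 80*v - 192) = (v - 4)*(v - 2)*(v^4 - 2*v^3 - 19*v^2 + 32*v + 48) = (v - 4)^2*(v - 2)*(v^3 + 2*v^2 - 11*v - 12) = (v - 4)^2*(v - 3)*(v - 2)*(v^2 + 5*v + 4) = (v - 4)^2*(v - 3)*(v - 2)*(v + 4)*(v + 1)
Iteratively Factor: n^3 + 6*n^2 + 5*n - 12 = (n - 1)*(n^2 + 7*n + 12) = (n - 1)*(n + 3)*(n + 4)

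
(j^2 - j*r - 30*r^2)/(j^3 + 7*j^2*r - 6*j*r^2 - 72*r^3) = (j^2 - j*r - 30*r^2)/(j^3 + 7*j^2*r - 6*j*r^2 - 72*r^3)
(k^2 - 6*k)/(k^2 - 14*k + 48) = k/(k - 8)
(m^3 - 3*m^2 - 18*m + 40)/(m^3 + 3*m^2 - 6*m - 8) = (m - 5)/(m + 1)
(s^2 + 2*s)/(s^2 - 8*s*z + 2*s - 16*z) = s/(s - 8*z)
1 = 1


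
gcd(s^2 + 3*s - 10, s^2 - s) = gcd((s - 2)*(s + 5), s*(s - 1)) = 1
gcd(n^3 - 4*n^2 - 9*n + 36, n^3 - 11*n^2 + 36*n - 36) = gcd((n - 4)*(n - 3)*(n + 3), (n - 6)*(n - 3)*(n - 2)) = n - 3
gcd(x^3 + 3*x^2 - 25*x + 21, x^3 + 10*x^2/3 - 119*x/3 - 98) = x + 7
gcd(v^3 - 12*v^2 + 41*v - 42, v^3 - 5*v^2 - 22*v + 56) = v^2 - 9*v + 14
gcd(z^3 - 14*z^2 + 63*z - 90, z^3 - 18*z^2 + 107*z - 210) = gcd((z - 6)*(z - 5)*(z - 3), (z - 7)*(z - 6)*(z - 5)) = z^2 - 11*z + 30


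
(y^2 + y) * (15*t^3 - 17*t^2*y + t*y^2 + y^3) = 15*t^3*y^2 + 15*t^3*y - 17*t^2*y^3 - 17*t^2*y^2 + t*y^4 + t*y^3 + y^5 + y^4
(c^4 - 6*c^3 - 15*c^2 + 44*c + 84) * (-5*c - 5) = -5*c^5 + 25*c^4 + 105*c^3 - 145*c^2 - 640*c - 420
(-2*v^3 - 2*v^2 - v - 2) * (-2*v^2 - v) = 4*v^5 + 6*v^4 + 4*v^3 + 5*v^2 + 2*v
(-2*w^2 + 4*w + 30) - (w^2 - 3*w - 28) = -3*w^2 + 7*w + 58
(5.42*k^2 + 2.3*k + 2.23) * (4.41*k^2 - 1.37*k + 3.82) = 23.9022*k^4 + 2.7176*k^3 + 27.3877*k^2 + 5.7309*k + 8.5186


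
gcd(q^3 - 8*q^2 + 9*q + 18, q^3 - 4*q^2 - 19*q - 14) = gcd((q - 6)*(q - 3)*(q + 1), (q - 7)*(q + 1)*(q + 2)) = q + 1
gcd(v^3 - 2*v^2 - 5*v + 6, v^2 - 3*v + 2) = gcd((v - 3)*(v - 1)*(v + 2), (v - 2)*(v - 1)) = v - 1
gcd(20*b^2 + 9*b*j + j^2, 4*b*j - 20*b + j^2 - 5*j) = 4*b + j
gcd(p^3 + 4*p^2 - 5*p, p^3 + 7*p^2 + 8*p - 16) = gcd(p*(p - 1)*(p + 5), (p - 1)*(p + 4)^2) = p - 1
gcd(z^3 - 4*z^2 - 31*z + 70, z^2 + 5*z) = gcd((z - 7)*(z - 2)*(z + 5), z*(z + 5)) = z + 5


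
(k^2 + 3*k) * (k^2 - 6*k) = k^4 - 3*k^3 - 18*k^2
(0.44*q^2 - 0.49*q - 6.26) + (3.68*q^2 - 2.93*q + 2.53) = 4.12*q^2 - 3.42*q - 3.73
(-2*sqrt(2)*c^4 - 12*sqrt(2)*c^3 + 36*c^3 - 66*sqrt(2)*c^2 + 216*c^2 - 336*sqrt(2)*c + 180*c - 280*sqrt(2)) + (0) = -2*sqrt(2)*c^4 - 12*sqrt(2)*c^3 + 36*c^3 - 66*sqrt(2)*c^2 + 216*c^2 - 336*sqrt(2)*c + 180*c - 280*sqrt(2)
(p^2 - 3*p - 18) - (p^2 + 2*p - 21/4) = -5*p - 51/4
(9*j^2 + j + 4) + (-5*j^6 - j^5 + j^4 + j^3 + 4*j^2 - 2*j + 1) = -5*j^6 - j^5 + j^4 + j^3 + 13*j^2 - j + 5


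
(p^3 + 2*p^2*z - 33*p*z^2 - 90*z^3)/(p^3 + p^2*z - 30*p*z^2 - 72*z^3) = (p + 5*z)/(p + 4*z)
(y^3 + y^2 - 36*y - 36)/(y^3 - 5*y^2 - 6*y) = (y + 6)/y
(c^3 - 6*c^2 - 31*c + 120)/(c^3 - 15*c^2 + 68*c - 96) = (c + 5)/(c - 4)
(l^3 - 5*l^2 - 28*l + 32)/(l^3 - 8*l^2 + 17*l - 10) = (l^2 - 4*l - 32)/(l^2 - 7*l + 10)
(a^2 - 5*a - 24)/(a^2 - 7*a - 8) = (a + 3)/(a + 1)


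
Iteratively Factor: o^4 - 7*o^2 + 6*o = (o - 2)*(o^3 + 2*o^2 - 3*o) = o*(o - 2)*(o^2 + 2*o - 3) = o*(o - 2)*(o - 1)*(o + 3)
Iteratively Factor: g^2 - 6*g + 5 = (g - 5)*(g - 1)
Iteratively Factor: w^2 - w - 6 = (w + 2)*(w - 3)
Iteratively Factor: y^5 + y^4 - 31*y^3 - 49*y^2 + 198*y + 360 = (y + 2)*(y^4 - y^3 - 29*y^2 + 9*y + 180) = (y + 2)*(y + 3)*(y^3 - 4*y^2 - 17*y + 60) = (y + 2)*(y + 3)*(y + 4)*(y^2 - 8*y + 15) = (y - 5)*(y + 2)*(y + 3)*(y + 4)*(y - 3)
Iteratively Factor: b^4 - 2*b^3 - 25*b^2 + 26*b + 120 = (b - 5)*(b^3 + 3*b^2 - 10*b - 24) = (b - 5)*(b + 4)*(b^2 - b - 6) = (b - 5)*(b + 2)*(b + 4)*(b - 3)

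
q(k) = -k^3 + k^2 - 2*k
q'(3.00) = -23.00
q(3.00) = -24.00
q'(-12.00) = -458.00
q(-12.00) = 1896.00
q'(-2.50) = -25.75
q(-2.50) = 26.88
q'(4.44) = -52.26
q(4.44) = -76.69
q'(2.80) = -19.92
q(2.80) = -19.71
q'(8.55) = -204.21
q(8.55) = -569.02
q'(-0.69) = -4.81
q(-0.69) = 2.18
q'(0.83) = -2.41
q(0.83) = -1.54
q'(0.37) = -1.67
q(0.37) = -0.65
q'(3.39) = -29.70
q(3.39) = -34.25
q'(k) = -3*k^2 + 2*k - 2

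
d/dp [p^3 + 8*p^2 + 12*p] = 3*p^2 + 16*p + 12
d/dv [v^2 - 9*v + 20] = 2*v - 9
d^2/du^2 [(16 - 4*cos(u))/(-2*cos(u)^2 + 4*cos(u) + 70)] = 2*(9*sin(u)^4*cos(u) - 14*sin(u)^4 + 650*sin(u)^2 + 2841*cos(u)/2 + 60*cos(3*u) - cos(5*u)/2 - 184)/(sin(u)^2 + 2*cos(u) + 34)^3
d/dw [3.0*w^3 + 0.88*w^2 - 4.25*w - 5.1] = 9.0*w^2 + 1.76*w - 4.25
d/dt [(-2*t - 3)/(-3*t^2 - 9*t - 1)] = (6*t^2 + 18*t - 3*(2*t + 3)^2 + 2)/(3*t^2 + 9*t + 1)^2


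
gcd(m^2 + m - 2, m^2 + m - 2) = m^2 + m - 2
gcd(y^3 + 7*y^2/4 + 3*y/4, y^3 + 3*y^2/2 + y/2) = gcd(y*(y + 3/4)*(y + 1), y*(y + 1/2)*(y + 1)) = y^2 + y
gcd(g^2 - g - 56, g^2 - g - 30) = 1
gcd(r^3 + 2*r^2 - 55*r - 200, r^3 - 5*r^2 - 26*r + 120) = r + 5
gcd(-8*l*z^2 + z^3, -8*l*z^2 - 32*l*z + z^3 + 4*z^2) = -8*l*z + z^2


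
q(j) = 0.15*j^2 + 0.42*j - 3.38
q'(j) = 0.3*j + 0.42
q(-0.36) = -3.51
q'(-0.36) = 0.31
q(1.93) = -2.01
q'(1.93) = 1.00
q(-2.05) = -3.61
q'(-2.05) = -0.20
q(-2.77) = -3.39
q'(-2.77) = -0.41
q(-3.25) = -3.16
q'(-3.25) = -0.56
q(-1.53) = -3.67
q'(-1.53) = -0.04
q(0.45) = -3.16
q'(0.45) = 0.56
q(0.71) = -3.01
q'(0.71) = 0.63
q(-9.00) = 4.99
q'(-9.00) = -2.28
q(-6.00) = -0.50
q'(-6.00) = -1.38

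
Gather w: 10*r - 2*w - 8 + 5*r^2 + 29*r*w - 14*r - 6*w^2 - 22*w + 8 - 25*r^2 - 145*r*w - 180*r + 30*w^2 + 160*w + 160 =-20*r^2 - 184*r + 24*w^2 + w*(136 - 116*r) + 160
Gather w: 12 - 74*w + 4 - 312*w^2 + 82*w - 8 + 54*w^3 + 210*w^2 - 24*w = 54*w^3 - 102*w^2 - 16*w + 8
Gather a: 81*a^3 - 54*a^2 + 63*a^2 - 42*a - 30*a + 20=81*a^3 + 9*a^2 - 72*a + 20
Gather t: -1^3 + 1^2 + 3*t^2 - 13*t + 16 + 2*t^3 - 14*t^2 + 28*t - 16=2*t^3 - 11*t^2 + 15*t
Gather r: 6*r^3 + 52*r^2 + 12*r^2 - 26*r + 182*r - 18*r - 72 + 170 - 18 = 6*r^3 + 64*r^2 + 138*r + 80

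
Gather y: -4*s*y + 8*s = -4*s*y + 8*s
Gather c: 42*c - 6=42*c - 6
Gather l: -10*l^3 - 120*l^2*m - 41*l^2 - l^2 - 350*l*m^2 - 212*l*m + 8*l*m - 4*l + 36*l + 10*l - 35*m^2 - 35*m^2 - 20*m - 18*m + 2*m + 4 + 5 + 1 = -10*l^3 + l^2*(-120*m - 42) + l*(-350*m^2 - 204*m + 42) - 70*m^2 - 36*m + 10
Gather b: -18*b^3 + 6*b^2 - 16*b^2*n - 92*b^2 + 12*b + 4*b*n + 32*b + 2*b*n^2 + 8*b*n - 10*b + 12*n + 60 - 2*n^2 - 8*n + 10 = -18*b^3 + b^2*(-16*n - 86) + b*(2*n^2 + 12*n + 34) - 2*n^2 + 4*n + 70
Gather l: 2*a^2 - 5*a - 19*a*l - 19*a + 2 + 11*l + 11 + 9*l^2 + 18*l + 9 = 2*a^2 - 24*a + 9*l^2 + l*(29 - 19*a) + 22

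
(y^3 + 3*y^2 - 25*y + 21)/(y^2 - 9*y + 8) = (y^2 + 4*y - 21)/(y - 8)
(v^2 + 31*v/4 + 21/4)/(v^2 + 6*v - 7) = (v + 3/4)/(v - 1)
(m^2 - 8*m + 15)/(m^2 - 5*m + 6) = (m - 5)/(m - 2)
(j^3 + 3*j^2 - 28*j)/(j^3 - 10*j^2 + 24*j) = (j + 7)/(j - 6)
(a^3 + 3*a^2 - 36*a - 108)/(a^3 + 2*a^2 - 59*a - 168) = (a^2 - 36)/(a^2 - a - 56)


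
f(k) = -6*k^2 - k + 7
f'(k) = -12*k - 1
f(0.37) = 5.81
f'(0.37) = -5.44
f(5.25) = -163.62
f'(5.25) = -64.00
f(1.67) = -11.40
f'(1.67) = -21.04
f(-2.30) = -22.44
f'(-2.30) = 26.60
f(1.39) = -5.98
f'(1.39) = -17.68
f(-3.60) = -67.16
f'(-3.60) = 42.20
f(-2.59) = -30.66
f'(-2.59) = 30.08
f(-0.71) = 4.69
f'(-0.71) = 7.52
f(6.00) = -215.00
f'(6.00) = -73.00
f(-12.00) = -845.00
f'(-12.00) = 143.00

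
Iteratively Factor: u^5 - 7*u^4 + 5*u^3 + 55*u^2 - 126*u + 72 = (u - 1)*(u^4 - 6*u^3 - u^2 + 54*u - 72) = (u - 4)*(u - 1)*(u^3 - 2*u^2 - 9*u + 18) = (u - 4)*(u - 1)*(u + 3)*(u^2 - 5*u + 6) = (u - 4)*(u - 2)*(u - 1)*(u + 3)*(u - 3)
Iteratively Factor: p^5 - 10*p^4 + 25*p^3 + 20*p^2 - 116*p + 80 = (p + 2)*(p^4 - 12*p^3 + 49*p^2 - 78*p + 40) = (p - 5)*(p + 2)*(p^3 - 7*p^2 + 14*p - 8) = (p - 5)*(p - 1)*(p + 2)*(p^2 - 6*p + 8) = (p - 5)*(p - 4)*(p - 1)*(p + 2)*(p - 2)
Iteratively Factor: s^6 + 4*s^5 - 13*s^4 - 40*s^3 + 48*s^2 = (s + 4)*(s^5 - 13*s^3 + 12*s^2) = s*(s + 4)*(s^4 - 13*s^2 + 12*s) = s^2*(s + 4)*(s^3 - 13*s + 12) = s^2*(s - 1)*(s + 4)*(s^2 + s - 12) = s^2*(s - 1)*(s + 4)^2*(s - 3)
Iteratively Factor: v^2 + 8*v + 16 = (v + 4)*(v + 4)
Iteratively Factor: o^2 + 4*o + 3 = (o + 3)*(o + 1)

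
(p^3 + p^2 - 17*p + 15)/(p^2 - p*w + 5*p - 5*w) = (p^2 - 4*p + 3)/(p - w)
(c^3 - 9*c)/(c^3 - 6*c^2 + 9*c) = (c + 3)/(c - 3)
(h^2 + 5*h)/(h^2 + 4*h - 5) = h/(h - 1)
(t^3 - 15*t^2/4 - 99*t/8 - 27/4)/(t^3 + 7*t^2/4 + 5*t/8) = (8*t^3 - 30*t^2 - 99*t - 54)/(t*(8*t^2 + 14*t + 5))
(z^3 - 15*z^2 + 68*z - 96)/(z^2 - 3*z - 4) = (z^2 - 11*z + 24)/(z + 1)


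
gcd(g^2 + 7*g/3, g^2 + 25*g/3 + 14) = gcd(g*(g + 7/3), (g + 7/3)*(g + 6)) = g + 7/3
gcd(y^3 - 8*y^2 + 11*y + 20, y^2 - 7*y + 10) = y - 5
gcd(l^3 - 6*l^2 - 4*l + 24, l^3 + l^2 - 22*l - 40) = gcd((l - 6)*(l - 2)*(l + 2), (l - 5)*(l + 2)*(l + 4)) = l + 2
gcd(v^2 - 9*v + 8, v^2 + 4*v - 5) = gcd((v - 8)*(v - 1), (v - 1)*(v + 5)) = v - 1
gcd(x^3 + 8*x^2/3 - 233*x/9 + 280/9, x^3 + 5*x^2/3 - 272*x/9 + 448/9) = x^2 + 13*x/3 - 56/3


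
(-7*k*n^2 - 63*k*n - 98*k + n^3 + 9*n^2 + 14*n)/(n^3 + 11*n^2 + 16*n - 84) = (-7*k*n - 14*k + n^2 + 2*n)/(n^2 + 4*n - 12)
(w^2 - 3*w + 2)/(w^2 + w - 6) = (w - 1)/(w + 3)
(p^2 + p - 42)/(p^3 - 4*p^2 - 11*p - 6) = (p + 7)/(p^2 + 2*p + 1)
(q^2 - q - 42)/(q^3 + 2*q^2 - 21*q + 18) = (q - 7)/(q^2 - 4*q + 3)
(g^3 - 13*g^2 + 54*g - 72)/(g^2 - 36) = (g^2 - 7*g + 12)/(g + 6)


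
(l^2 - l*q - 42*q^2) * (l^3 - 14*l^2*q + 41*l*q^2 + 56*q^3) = l^5 - 15*l^4*q + 13*l^3*q^2 + 603*l^2*q^3 - 1778*l*q^4 - 2352*q^5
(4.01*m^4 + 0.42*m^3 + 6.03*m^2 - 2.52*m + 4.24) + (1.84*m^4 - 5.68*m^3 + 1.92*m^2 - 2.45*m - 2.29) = 5.85*m^4 - 5.26*m^3 + 7.95*m^2 - 4.97*m + 1.95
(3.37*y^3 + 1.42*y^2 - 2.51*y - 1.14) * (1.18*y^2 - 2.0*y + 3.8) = 3.9766*y^5 - 5.0644*y^4 + 7.0042*y^3 + 9.0708*y^2 - 7.258*y - 4.332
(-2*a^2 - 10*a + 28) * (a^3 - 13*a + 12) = -2*a^5 - 10*a^4 + 54*a^3 + 106*a^2 - 484*a + 336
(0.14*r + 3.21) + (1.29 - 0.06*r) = 0.08*r + 4.5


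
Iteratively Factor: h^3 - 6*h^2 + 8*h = (h - 2)*(h^2 - 4*h) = h*(h - 2)*(h - 4)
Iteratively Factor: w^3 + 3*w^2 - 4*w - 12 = (w - 2)*(w^2 + 5*w + 6) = (w - 2)*(w + 3)*(w + 2)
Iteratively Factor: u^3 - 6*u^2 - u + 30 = (u - 5)*(u^2 - u - 6) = (u - 5)*(u + 2)*(u - 3)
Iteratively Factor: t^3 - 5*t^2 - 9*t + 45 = (t + 3)*(t^2 - 8*t + 15) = (t - 3)*(t + 3)*(t - 5)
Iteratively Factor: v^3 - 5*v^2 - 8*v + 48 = (v + 3)*(v^2 - 8*v + 16) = (v - 4)*(v + 3)*(v - 4)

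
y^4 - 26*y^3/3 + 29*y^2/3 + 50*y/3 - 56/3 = (y - 7)*(y - 2)*(y - 1)*(y + 4/3)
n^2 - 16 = (n - 4)*(n + 4)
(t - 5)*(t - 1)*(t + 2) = t^3 - 4*t^2 - 7*t + 10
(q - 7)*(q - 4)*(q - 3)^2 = q^4 - 17*q^3 + 103*q^2 - 267*q + 252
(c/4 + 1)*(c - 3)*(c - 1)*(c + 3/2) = c^4/4 + 3*c^3/8 - 13*c^2/4 - 15*c/8 + 9/2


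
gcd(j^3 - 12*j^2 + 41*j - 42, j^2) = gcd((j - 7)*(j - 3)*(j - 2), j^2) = 1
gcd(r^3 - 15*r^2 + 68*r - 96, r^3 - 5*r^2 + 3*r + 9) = r - 3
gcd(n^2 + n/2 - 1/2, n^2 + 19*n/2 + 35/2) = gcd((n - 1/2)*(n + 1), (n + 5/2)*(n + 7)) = 1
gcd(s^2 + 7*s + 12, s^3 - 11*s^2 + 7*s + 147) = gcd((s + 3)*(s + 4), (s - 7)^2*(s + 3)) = s + 3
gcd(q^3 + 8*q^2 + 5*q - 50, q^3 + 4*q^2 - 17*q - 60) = q + 5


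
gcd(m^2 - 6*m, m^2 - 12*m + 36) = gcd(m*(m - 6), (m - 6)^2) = m - 6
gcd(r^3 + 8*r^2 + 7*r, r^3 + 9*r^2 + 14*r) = r^2 + 7*r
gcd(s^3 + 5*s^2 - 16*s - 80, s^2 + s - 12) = s + 4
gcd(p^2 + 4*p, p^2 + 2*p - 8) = p + 4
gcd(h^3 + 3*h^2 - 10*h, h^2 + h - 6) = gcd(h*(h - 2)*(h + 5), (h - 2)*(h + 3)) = h - 2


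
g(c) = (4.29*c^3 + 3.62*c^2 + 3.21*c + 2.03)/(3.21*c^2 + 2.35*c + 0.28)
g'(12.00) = 1.33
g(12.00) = 16.25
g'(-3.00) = 1.26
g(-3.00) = -4.11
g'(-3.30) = 1.27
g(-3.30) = -4.49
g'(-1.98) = 1.19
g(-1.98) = -2.85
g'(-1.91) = 1.18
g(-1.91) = -2.77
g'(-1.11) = 1.47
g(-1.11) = -1.81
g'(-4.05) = 1.29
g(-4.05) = -5.45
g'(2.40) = 1.20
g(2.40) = 3.68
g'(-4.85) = 1.31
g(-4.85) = -6.49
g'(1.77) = 1.09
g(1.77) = 2.96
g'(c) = (-6.42*c - 2.35)*(4.29*c^3 + 3.62*c^2 + 3.21*c + 2.03)/(3.21*c^2 + 2.35*c + 0.28)^2 + (12.87*c^2 + 7.24*c + 3.21)/(3.21*c^2 + 2.35*c + 0.28) = (13.7709*c^4 + 20.163*c^3 + 1.8065*c^2 - 11.0054*c - 3.8717)/(10.3041*c^4 + 15.087*c^3 + 7.3201*c^2 + 1.316*c + 0.0784)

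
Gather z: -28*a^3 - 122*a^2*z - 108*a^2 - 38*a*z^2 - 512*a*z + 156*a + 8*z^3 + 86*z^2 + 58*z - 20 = -28*a^3 - 108*a^2 + 156*a + 8*z^3 + z^2*(86 - 38*a) + z*(-122*a^2 - 512*a + 58) - 20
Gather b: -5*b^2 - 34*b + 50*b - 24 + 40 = -5*b^2 + 16*b + 16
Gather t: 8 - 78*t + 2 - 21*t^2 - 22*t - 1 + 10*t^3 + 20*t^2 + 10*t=10*t^3 - t^2 - 90*t + 9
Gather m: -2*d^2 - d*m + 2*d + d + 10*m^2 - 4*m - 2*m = -2*d^2 + 3*d + 10*m^2 + m*(-d - 6)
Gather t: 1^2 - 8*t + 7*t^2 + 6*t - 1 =7*t^2 - 2*t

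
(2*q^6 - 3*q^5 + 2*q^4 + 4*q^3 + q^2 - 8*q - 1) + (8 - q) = 2*q^6 - 3*q^5 + 2*q^4 + 4*q^3 + q^2 - 9*q + 7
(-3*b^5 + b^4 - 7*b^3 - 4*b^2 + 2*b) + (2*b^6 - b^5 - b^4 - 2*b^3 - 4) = 2*b^6 - 4*b^5 - 9*b^3 - 4*b^2 + 2*b - 4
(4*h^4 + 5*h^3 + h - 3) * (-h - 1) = -4*h^5 - 9*h^4 - 5*h^3 - h^2 + 2*h + 3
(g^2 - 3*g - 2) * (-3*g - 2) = -3*g^3 + 7*g^2 + 12*g + 4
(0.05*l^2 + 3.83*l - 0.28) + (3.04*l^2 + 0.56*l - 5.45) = 3.09*l^2 + 4.39*l - 5.73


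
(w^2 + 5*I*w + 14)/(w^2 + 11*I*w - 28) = (w - 2*I)/(w + 4*I)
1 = 1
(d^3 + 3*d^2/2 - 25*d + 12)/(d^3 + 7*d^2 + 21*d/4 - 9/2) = 2*(d - 4)/(2*d + 3)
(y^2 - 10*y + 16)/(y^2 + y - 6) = (y - 8)/(y + 3)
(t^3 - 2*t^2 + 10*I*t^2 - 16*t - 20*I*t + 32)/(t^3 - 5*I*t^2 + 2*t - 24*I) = (t^2 + t*(-2 + 8*I) - 16*I)/(t^2 - 7*I*t - 12)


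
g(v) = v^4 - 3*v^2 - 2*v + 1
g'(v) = 4*v^3 - 6*v - 2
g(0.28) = 0.21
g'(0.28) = -3.59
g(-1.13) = 1.06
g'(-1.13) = -0.99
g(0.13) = 0.69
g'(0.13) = -2.77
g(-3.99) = 214.67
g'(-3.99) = -232.14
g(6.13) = 1288.03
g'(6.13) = 882.61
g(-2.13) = 12.23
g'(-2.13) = -27.87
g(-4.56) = 380.11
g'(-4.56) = -353.92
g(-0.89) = 1.03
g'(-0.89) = 0.52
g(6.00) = 1177.00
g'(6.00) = 826.00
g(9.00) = 6301.00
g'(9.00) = 2860.00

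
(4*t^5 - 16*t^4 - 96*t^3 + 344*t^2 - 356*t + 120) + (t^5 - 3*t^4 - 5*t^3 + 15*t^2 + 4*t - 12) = 5*t^5 - 19*t^4 - 101*t^3 + 359*t^2 - 352*t + 108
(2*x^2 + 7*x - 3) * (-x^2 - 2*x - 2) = -2*x^4 - 11*x^3 - 15*x^2 - 8*x + 6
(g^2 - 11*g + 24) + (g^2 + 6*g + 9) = 2*g^2 - 5*g + 33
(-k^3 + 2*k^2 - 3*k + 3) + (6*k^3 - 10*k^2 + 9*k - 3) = 5*k^3 - 8*k^2 + 6*k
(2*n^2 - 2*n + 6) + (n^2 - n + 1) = 3*n^2 - 3*n + 7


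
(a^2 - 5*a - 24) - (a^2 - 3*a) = -2*a - 24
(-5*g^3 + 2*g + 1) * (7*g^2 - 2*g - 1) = -35*g^5 + 10*g^4 + 19*g^3 + 3*g^2 - 4*g - 1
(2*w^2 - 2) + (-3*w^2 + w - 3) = -w^2 + w - 5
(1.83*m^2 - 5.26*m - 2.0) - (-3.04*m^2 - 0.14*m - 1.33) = 4.87*m^2 - 5.12*m - 0.67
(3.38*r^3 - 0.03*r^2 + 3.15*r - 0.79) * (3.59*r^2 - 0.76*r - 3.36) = 12.1342*r^5 - 2.6765*r^4 - 0.0255000000000011*r^3 - 5.1293*r^2 - 9.9836*r + 2.6544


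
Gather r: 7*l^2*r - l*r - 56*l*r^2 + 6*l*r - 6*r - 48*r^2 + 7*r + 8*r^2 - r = r^2*(-56*l - 40) + r*(7*l^2 + 5*l)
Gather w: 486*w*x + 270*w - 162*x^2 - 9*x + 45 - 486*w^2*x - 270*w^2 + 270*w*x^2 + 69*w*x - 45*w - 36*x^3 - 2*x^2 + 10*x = w^2*(-486*x - 270) + w*(270*x^2 + 555*x + 225) - 36*x^3 - 164*x^2 + x + 45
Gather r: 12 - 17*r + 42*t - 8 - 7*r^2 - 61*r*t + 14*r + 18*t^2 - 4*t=-7*r^2 + r*(-61*t - 3) + 18*t^2 + 38*t + 4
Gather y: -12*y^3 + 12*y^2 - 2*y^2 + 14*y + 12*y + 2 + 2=-12*y^3 + 10*y^2 + 26*y + 4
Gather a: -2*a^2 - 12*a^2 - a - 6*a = -14*a^2 - 7*a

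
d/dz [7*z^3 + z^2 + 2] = z*(21*z + 2)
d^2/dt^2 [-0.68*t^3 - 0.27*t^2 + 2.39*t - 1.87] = -4.08*t - 0.54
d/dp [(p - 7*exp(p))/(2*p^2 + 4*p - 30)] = ((1 - 7*exp(p))*(p^2 + 2*p - 15)/2 - (p + 1)*(p - 7*exp(p)))/(p^2 + 2*p - 15)^2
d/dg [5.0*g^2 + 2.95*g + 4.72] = 10.0*g + 2.95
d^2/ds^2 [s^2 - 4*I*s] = 2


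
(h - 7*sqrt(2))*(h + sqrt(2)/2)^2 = h^3 - 6*sqrt(2)*h^2 - 27*h/2 - 7*sqrt(2)/2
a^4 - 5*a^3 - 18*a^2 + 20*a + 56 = (a - 7)*(a - 2)*(a + 2)^2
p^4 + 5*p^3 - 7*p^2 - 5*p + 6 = (p - 1)^2*(p + 1)*(p + 6)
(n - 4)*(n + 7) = n^2 + 3*n - 28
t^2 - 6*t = t*(t - 6)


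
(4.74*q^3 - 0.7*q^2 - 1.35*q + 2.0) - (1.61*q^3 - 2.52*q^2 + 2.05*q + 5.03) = 3.13*q^3 + 1.82*q^2 - 3.4*q - 3.03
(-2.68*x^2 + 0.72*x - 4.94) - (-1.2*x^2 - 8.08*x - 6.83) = -1.48*x^2 + 8.8*x + 1.89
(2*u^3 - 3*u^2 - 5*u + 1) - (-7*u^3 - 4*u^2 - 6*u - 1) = 9*u^3 + u^2 + u + 2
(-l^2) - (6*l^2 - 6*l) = -7*l^2 + 6*l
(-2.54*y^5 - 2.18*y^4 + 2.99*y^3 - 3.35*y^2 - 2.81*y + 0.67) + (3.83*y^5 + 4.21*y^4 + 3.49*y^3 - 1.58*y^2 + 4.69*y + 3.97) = 1.29*y^5 + 2.03*y^4 + 6.48*y^3 - 4.93*y^2 + 1.88*y + 4.64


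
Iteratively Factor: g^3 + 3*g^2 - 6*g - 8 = (g + 1)*(g^2 + 2*g - 8) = (g - 2)*(g + 1)*(g + 4)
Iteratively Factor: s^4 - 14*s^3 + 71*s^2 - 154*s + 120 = (s - 2)*(s^3 - 12*s^2 + 47*s - 60) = (s - 4)*(s - 2)*(s^2 - 8*s + 15) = (s - 5)*(s - 4)*(s - 2)*(s - 3)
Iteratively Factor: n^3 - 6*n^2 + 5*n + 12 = (n - 3)*(n^2 - 3*n - 4) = (n - 3)*(n + 1)*(n - 4)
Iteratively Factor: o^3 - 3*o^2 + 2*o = (o - 2)*(o^2 - o) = (o - 2)*(o - 1)*(o)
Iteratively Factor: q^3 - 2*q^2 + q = (q)*(q^2 - 2*q + 1) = q*(q - 1)*(q - 1)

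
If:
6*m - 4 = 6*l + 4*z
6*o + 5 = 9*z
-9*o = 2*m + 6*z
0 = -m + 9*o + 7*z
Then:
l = -287/363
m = 15/121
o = -100/363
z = 45/121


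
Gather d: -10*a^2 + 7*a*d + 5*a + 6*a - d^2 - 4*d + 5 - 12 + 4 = -10*a^2 + 11*a - d^2 + d*(7*a - 4) - 3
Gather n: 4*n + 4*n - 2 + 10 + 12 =8*n + 20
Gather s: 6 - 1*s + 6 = 12 - s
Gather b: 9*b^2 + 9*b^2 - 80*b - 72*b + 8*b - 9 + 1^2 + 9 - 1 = 18*b^2 - 144*b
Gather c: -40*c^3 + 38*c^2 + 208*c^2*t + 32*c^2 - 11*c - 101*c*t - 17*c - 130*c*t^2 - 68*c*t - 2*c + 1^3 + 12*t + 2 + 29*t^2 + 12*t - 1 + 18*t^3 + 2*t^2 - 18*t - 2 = -40*c^3 + c^2*(208*t + 70) + c*(-130*t^2 - 169*t - 30) + 18*t^3 + 31*t^2 + 6*t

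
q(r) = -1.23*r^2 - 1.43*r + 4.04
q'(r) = -2.46*r - 1.43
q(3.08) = -12.03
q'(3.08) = -9.01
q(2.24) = -5.33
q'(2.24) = -6.94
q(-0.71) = 4.44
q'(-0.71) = 0.32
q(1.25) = 0.33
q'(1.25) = -4.50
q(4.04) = -21.81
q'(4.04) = -11.37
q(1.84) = -2.76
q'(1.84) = -5.96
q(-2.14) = 1.47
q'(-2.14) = 3.83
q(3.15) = -12.67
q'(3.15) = -9.18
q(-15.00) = -251.26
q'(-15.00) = 35.47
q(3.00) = -11.32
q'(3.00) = -8.81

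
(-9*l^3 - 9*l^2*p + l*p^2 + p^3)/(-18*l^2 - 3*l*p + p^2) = (-3*l^2 - 2*l*p + p^2)/(-6*l + p)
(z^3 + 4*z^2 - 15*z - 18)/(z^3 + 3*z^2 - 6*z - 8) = (z^2 + 3*z - 18)/(z^2 + 2*z - 8)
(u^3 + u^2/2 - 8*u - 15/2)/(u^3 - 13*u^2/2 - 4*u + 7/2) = (2*u^2 - u - 15)/(2*u^2 - 15*u + 7)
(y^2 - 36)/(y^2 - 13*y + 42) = (y + 6)/(y - 7)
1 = 1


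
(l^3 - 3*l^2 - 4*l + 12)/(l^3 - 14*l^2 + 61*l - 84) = (l^2 - 4)/(l^2 - 11*l + 28)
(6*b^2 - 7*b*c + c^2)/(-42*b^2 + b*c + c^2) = (-b + c)/(7*b + c)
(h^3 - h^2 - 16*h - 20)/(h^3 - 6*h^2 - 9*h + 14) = (h^2 - 3*h - 10)/(h^2 - 8*h + 7)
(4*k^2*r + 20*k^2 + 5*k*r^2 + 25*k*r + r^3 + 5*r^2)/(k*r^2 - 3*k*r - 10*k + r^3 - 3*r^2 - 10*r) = (4*k*r + 20*k + r^2 + 5*r)/(r^2 - 3*r - 10)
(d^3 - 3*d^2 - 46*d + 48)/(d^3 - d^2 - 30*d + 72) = (d^2 - 9*d + 8)/(d^2 - 7*d + 12)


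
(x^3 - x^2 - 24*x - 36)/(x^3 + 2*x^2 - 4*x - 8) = (x^2 - 3*x - 18)/(x^2 - 4)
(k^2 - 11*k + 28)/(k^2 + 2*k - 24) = (k - 7)/(k + 6)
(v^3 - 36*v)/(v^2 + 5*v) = (v^2 - 36)/(v + 5)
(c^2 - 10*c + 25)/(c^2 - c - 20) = (c - 5)/(c + 4)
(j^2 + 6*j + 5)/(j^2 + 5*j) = (j + 1)/j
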